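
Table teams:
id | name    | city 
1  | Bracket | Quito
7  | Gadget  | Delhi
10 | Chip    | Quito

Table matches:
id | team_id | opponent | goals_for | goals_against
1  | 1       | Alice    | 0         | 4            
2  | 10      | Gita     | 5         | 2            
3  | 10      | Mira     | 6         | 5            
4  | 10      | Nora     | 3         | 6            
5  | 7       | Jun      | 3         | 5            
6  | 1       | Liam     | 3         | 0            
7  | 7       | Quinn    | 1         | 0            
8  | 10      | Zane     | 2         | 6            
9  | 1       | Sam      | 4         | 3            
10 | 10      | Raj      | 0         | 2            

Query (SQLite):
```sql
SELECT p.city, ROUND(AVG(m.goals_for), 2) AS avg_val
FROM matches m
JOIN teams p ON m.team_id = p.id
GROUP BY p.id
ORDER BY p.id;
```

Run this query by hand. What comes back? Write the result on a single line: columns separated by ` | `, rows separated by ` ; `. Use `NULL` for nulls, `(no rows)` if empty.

Quito | 2.33 ; Delhi | 2 ; Quito | 3.2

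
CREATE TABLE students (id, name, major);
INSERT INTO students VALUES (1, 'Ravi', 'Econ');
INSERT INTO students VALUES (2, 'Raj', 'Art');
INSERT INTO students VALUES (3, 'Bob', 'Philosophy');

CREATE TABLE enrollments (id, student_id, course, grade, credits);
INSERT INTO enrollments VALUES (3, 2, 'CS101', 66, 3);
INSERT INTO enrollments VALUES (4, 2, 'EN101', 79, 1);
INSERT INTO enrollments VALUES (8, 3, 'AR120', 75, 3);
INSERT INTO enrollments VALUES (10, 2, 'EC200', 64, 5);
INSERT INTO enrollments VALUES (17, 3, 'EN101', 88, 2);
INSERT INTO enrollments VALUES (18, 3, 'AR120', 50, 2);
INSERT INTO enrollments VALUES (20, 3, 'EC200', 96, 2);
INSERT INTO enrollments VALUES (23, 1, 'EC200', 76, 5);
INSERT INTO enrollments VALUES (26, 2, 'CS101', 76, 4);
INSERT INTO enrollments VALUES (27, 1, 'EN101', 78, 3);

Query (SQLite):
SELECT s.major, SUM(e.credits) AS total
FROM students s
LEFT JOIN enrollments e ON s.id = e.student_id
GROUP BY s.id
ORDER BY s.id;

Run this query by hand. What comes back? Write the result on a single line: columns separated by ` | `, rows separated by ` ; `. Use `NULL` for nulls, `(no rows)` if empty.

Econ | 8 ; Art | 13 ; Philosophy | 9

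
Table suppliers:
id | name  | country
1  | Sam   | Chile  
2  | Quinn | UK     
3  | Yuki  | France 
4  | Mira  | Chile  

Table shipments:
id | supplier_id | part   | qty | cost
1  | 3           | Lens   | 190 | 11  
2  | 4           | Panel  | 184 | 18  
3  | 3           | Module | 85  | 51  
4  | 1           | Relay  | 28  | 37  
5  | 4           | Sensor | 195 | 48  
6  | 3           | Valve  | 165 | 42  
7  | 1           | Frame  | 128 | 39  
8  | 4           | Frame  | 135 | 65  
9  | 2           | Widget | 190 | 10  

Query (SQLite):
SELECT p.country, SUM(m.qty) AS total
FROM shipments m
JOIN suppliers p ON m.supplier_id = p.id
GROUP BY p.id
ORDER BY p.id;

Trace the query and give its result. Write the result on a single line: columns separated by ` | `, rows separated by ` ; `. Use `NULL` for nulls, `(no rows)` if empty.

Join each shipments row to its suppliers via supplier_id.
Group joined rows by suppliers.id; compute SUM(m.qty) per group.
  1: ids {4, 7} → SUM(m.qty)=156
  2: ids {9} → SUM(m.qty)=190
  3: ids {1, 3, 6} → SUM(m.qty)=440
  4: ids {2, 5, 8} → SUM(m.qty)=514

Chile | 156 ; UK | 190 ; France | 440 ; Chile | 514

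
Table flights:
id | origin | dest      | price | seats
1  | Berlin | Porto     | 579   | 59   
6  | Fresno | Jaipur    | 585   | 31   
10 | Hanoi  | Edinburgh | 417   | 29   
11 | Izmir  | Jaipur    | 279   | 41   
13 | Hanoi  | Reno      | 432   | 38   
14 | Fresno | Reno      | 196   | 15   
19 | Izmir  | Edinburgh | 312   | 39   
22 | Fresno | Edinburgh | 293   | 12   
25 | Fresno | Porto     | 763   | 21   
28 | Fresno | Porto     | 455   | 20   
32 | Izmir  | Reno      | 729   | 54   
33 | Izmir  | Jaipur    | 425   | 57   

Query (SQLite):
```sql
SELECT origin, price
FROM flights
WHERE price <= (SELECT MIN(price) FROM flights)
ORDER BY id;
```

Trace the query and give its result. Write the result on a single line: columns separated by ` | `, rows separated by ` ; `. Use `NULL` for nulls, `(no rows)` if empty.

Scalar subquery: MIN(price) over all flights rows = 196.
Keep rows where price <= that value.

Fresno | 196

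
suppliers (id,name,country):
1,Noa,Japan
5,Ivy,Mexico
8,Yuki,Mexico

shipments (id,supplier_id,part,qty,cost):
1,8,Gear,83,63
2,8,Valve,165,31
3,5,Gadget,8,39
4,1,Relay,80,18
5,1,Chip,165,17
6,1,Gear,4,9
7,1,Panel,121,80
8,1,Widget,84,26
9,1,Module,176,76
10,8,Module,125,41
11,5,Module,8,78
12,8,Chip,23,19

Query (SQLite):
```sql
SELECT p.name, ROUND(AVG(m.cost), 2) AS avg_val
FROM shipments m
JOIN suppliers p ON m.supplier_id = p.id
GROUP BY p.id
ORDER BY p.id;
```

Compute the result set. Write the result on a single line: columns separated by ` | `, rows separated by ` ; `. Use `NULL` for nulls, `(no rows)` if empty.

Join each shipments row to its suppliers via supplier_id.
Group joined rows by suppliers.id; compute ROUND(AVG(m.cost), 2) per group.
  1: ids {4, 5, 6, 7, 8, 9} → ROUND(AVG(m.cost), 2)=37.67
  5: ids {3, 11} → ROUND(AVG(m.cost), 2)=58.5
  8: ids {1, 2, 10, 12} → ROUND(AVG(m.cost), 2)=38.5

Noa | 37.67 ; Ivy | 58.5 ; Yuki | 38.5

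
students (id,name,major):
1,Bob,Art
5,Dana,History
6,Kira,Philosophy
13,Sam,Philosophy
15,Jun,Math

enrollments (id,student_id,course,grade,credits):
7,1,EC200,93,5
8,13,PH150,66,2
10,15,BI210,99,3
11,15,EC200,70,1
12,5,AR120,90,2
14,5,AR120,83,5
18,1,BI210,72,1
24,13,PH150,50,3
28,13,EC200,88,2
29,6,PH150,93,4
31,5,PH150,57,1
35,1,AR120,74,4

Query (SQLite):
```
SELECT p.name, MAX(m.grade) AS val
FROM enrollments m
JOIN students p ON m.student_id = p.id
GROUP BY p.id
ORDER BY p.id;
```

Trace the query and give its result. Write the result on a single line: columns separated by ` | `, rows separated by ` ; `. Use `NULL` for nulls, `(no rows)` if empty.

Bob | 93 ; Dana | 90 ; Kira | 93 ; Sam | 88 ; Jun | 99

Join each enrollments row to its students via student_id.
Group joined rows by students.id; compute MAX(m.grade) per group.
  1: ids {7, 18, 35} → MAX(m.grade)=93
  5: ids {12, 14, 31} → MAX(m.grade)=90
  6: ids {29} → MAX(m.grade)=93
  13: ids {8, 24, 28} → MAX(m.grade)=88
  15: ids {10, 11} → MAX(m.grade)=99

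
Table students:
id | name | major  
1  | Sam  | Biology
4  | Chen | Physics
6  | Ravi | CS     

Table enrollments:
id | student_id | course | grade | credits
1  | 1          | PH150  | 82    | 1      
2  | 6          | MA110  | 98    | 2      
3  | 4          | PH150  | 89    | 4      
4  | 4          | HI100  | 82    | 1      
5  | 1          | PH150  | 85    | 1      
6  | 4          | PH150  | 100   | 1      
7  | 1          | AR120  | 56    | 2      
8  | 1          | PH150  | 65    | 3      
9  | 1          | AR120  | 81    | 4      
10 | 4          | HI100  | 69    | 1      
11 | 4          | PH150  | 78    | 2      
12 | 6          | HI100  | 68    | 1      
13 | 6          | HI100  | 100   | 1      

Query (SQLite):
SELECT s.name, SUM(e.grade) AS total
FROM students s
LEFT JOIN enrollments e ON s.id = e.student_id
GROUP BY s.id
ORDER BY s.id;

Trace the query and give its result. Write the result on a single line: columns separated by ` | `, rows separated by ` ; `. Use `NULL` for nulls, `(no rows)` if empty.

LEFT JOIN keeps every students row; unmatched ones get NULL for enrollments columns.
Group by students.id and compute SUM(e.grade). SUM over an all-NULL group is NULL.
  1: ids {1, 5, 7, 8, 9} → SUM(e.grade)=369
  4: ids {3, 4, 6, 10, 11} → SUM(e.grade)=418
  6: ids {2, 12, 13} → SUM(e.grade)=266

Sam | 369 ; Chen | 418 ; Ravi | 266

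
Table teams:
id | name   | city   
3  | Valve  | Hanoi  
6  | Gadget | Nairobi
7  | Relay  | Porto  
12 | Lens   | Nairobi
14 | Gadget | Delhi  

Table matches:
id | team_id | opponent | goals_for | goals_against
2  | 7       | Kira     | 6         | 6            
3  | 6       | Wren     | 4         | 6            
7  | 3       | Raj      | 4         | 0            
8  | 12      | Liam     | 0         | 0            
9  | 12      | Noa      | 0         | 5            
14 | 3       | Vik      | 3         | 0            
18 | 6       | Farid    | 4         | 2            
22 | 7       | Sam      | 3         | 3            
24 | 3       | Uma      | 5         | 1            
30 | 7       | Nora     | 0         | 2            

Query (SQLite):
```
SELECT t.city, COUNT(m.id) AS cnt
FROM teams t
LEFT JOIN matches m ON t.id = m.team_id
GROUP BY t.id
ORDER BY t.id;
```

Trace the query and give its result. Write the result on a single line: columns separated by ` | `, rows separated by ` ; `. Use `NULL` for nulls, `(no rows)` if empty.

LEFT JOIN keeps every teams row; unmatched ones get NULL for matches columns.
Group by teams.id and compute COUNT(m.id). COUNT(col) of an all-NULL group is 0.
  3: ids {7, 14, 24} → COUNT(m.id)=3
  6: ids {3, 18} → COUNT(m.id)=2
  7: ids {2, 22, 30} → COUNT(m.id)=3
  12: ids {8, 9} → COUNT(m.id)=2
  14: ids {—} → COUNT(m.id)=0

Hanoi | 3 ; Nairobi | 2 ; Porto | 3 ; Nairobi | 2 ; Delhi | 0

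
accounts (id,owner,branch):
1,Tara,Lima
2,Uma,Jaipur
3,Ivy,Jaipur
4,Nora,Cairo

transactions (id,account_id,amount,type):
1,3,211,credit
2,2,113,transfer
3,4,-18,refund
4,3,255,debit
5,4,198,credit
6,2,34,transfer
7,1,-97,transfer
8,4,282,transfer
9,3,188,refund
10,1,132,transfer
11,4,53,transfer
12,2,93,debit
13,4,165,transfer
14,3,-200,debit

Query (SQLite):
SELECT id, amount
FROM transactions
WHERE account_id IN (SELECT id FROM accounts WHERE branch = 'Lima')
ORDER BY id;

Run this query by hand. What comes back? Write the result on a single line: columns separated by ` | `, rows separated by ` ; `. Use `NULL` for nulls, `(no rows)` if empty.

Inner query: accounts.id where branch = 'Lima'.
Outer: keep transactions rows whose account_id is in that set.
Inner query → {1}

7 | -97 ; 10 | 132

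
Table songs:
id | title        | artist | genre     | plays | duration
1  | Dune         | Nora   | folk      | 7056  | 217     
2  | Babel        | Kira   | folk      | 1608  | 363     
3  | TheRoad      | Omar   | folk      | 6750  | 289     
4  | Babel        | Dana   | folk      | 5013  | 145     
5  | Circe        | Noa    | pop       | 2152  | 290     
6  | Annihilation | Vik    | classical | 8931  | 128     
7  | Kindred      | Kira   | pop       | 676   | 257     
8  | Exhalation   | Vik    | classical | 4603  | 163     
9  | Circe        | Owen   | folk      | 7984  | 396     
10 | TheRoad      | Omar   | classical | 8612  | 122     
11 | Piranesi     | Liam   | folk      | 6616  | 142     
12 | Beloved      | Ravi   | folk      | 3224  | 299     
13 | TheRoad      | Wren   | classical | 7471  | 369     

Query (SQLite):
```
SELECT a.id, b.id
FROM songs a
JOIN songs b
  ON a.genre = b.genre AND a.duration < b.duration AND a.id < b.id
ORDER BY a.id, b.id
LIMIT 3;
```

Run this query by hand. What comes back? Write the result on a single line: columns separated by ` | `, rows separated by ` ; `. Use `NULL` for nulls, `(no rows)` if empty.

1 | 2 ; 1 | 3 ; 1 | 9

Pairs (a,b) with same genre, a.duration < b.duration, a.id < b.id.
genre groups: classical:{6,8,10,13} folk:{1,2,3,4,9,11,12} pop:{5,7}
Ordered by (a.id, b.id); first 3.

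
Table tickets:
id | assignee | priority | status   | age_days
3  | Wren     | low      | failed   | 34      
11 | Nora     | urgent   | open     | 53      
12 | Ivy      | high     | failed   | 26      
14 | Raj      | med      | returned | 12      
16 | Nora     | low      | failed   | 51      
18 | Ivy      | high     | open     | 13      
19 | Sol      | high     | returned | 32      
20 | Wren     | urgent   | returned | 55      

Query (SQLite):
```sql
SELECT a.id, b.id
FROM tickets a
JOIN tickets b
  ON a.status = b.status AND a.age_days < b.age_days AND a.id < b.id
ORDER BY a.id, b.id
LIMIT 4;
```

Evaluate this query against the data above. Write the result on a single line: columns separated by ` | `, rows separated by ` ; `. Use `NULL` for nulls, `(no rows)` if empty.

Pairs (a,b) with same status, a.age_days < b.age_days, a.id < b.id.
status groups: failed:{3,12,16} open:{11,18} returned:{14,19,20}
Ordered by (a.id, b.id); first 4.

3 | 16 ; 12 | 16 ; 14 | 19 ; 14 | 20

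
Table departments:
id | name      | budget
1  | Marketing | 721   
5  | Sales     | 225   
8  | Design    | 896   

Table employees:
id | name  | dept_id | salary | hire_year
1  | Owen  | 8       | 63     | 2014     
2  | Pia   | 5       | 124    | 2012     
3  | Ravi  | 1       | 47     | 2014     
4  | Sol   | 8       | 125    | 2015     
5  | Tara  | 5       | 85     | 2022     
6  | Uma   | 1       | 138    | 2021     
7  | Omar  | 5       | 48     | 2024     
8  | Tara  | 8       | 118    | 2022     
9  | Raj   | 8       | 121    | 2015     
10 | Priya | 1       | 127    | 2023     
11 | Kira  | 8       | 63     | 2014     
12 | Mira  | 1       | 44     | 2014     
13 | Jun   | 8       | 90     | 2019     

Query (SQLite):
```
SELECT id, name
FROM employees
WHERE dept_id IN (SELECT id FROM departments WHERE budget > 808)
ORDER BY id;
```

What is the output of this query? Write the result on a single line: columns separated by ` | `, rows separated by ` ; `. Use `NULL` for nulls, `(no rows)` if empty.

1 | Owen ; 4 | Sol ; 8 | Tara ; 9 | Raj ; 11 | Kira ; 13 | Jun

Inner query: departments.id where budget > 808.
Outer: keep employees rows whose dept_id is in that set.
Inner query → {8}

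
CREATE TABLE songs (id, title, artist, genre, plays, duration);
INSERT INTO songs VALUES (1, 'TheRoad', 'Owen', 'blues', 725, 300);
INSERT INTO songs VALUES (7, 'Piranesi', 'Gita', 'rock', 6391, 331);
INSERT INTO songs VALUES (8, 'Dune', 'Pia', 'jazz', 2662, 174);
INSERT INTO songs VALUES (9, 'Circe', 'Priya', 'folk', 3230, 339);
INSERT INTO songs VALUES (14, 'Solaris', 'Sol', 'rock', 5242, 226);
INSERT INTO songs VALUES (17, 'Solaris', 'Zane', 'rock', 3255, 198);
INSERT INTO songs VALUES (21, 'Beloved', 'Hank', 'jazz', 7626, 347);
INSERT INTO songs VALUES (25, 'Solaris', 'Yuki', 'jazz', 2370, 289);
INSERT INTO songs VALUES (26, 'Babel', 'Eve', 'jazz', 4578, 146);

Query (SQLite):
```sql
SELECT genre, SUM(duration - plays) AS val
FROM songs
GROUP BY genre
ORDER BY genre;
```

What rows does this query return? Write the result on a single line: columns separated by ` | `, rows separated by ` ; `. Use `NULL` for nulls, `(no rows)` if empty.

For each row compute duration - plays.
Group by genre; take SUM of the expression per group.
  blues: ids {1} → SUM(duration - plays)=-425
  folk: ids {9} → SUM(duration - plays)=-2891
  jazz: ids {8, 21, 25, 26} → SUM(duration - plays)=-16280
  rock: ids {7, 14, 17} → SUM(duration - plays)=-14133

blues | -425 ; folk | -2891 ; jazz | -16280 ; rock | -14133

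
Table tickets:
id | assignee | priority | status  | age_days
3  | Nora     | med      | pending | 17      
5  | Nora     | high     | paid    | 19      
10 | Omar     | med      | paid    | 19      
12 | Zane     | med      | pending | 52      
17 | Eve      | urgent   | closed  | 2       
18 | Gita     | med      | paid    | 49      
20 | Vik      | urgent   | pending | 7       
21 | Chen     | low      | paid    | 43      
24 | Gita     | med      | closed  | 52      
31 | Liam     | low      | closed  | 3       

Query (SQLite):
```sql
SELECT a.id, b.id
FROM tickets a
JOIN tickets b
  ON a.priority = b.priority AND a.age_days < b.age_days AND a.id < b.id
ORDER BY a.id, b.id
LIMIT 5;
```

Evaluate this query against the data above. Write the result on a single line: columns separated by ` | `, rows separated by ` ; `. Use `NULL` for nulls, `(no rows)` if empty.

Pairs (a,b) with same priority, a.age_days < b.age_days, a.id < b.id.
priority groups: high:{5} low:{21,31} med:{3,10,12,18,24} urgent:{17,20}
Ordered by (a.id, b.id); first 5.

3 | 10 ; 3 | 12 ; 3 | 18 ; 3 | 24 ; 10 | 12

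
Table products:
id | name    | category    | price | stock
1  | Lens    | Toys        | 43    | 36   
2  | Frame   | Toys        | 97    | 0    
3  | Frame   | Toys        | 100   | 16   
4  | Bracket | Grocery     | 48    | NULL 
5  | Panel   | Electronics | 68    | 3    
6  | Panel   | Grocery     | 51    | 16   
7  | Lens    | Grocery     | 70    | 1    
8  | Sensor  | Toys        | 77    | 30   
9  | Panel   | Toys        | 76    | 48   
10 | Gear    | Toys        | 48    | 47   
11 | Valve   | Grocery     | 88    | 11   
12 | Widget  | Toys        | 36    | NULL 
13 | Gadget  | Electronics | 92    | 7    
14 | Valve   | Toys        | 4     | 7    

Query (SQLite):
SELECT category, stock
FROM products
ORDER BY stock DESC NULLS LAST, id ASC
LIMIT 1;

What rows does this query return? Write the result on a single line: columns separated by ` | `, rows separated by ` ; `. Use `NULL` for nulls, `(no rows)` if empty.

Sort by stock desc, tiebreak id asc: (48, id=9), (47, id=10), (36, id=1), (30, id=8) …. Take first 1.
NULLS LAST: NULL stock rows go after all non-NULL rows (among themselves ordered by id asc).

Toys | 48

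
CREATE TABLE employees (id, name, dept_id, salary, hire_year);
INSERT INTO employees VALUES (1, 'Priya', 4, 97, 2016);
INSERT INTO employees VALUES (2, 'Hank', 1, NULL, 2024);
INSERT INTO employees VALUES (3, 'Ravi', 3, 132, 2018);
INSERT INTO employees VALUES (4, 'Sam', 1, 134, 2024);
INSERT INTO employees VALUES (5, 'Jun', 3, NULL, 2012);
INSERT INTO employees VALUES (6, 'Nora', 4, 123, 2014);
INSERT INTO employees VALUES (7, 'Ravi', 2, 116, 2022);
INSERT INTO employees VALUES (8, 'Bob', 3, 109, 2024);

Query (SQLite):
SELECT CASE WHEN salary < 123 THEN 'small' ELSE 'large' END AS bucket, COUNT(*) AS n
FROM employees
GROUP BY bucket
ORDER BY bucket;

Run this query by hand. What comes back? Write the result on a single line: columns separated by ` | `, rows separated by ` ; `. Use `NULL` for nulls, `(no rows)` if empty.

Bucket rows by salary < 123 → 'small' else 'large'; count each bucket.
NULL < 123 is unknown, so NULL salary falls into ELSE → 'large'.

large | 5 ; small | 3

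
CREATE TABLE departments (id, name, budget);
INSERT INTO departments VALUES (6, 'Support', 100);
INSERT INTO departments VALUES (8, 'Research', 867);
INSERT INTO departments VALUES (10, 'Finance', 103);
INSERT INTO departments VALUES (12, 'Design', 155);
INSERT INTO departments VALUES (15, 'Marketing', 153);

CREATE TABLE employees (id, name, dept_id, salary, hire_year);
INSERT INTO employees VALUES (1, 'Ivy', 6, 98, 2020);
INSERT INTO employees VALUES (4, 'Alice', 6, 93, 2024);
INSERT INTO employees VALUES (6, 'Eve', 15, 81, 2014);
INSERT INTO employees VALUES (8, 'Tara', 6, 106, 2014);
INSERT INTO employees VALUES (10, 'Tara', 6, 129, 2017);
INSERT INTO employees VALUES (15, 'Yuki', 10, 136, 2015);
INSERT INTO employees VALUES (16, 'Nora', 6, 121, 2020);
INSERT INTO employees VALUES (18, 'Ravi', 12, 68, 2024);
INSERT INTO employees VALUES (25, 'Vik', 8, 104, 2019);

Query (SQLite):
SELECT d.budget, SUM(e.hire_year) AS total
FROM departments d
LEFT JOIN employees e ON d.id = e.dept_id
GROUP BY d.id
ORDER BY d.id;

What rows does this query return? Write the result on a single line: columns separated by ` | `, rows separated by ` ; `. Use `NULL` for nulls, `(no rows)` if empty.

100 | 10095 ; 867 | 2019 ; 103 | 2015 ; 155 | 2024 ; 153 | 2014

LEFT JOIN keeps every departments row; unmatched ones get NULL for employees columns.
Group by departments.id and compute SUM(e.hire_year). SUM over an all-NULL group is NULL.
  6: ids {1, 4, 8, 10, 16} → SUM(e.hire_year)=10095
  8: ids {25} → SUM(e.hire_year)=2019
  10: ids {15} → SUM(e.hire_year)=2015
  12: ids {18} → SUM(e.hire_year)=2024
  15: ids {6} → SUM(e.hire_year)=2014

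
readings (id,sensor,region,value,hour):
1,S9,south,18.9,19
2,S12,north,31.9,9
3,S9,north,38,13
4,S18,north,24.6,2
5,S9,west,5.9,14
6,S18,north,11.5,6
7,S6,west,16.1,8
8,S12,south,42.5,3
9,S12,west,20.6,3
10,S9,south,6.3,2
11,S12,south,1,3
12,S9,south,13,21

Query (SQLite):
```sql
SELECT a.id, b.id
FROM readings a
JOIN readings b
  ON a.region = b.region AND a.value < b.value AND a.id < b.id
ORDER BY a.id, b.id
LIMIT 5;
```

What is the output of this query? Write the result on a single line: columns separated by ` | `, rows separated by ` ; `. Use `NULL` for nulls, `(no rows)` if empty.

1 | 8 ; 2 | 3 ; 5 | 7 ; 5 | 9 ; 7 | 9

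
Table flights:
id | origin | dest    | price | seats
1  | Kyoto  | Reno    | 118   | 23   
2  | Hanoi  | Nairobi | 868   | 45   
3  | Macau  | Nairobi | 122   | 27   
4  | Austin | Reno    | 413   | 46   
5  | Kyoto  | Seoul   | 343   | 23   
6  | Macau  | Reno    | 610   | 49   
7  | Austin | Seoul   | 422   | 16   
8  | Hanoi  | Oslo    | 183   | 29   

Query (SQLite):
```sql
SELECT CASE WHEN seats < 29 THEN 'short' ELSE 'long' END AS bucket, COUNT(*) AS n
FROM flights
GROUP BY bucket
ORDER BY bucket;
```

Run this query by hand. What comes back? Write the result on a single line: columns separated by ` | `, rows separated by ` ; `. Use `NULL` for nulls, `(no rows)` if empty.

Bucket rows by seats < 29 → 'short' else 'long'; count each bucket.

long | 4 ; short | 4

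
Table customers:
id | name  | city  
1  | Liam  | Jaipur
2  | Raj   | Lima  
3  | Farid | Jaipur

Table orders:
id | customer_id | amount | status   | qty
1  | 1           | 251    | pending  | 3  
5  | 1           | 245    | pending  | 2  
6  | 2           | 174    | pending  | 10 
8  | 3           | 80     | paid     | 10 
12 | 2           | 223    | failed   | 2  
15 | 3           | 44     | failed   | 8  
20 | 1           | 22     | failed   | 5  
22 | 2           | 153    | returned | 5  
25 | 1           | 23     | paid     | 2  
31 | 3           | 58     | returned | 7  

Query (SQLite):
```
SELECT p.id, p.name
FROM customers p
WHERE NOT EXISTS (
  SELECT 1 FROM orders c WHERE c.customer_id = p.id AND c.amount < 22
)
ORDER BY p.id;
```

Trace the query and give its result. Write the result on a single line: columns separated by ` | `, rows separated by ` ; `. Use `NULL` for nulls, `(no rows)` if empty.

1 | Liam ; 2 | Raj ; 3 | Farid

For each customers row, check whether any orders with matching customer_id has amount < 22.
Keep rows where that is false.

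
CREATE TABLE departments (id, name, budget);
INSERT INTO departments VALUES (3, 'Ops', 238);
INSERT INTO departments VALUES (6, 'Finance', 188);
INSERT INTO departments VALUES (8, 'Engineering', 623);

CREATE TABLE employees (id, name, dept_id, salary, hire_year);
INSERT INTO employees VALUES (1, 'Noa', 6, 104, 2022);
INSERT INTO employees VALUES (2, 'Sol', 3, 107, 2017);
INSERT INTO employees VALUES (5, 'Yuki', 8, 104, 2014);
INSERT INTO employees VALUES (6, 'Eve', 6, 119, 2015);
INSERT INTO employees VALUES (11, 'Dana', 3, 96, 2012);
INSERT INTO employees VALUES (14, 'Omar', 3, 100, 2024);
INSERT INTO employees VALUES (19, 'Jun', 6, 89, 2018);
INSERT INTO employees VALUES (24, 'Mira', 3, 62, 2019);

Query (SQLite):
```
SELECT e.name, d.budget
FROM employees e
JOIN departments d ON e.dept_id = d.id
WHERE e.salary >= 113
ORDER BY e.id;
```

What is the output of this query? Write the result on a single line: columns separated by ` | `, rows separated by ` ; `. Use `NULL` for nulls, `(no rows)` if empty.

Each employees row matches the departments row where dept_id = departments.id.
Then keep rows with e.salary >= 113.

Eve | 188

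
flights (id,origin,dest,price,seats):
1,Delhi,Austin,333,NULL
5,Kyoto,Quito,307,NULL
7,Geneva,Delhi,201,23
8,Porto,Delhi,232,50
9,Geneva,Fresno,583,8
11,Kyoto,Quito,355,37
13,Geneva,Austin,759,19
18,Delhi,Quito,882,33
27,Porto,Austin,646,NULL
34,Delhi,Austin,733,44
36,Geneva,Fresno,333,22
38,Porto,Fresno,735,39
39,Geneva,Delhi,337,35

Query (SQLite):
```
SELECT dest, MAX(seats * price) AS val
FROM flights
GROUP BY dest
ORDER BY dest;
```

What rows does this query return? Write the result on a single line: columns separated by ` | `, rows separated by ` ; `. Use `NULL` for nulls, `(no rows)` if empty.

Austin | 32252 ; Delhi | 11795 ; Fresno | 28665 ; Quito | 29106

For each row compute seats * price.
Group by dest; take MAX of the expression per group.
  Austin: ids {1, 13, 27, 34} → MAX(seats * price)=32252
  Delhi: ids {7, 8, 39} → MAX(seats * price)=11795
  Fresno: ids {9, 36, 38} → MAX(seats * price)=28665
  Quito: ids {5, 11, 18} → MAX(seats * price)=29106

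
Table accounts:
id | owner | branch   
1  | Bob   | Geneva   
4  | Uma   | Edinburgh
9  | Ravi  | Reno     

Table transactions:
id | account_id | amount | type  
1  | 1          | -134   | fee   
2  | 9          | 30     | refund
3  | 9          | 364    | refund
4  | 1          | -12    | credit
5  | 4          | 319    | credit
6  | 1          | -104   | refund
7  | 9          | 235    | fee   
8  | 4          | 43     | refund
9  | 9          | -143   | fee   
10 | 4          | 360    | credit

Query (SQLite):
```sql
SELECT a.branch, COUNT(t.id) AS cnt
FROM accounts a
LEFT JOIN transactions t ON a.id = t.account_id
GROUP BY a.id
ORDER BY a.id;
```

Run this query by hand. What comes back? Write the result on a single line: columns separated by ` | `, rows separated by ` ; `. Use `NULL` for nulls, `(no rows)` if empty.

Geneva | 3 ; Edinburgh | 3 ; Reno | 4

LEFT JOIN keeps every accounts row; unmatched ones get NULL for transactions columns.
Group by accounts.id and compute COUNT(t.id). COUNT(col) of an all-NULL group is 0.
  1: ids {1, 4, 6} → COUNT(t.id)=3
  4: ids {5, 8, 10} → COUNT(t.id)=3
  9: ids {2, 3, 7, 9} → COUNT(t.id)=4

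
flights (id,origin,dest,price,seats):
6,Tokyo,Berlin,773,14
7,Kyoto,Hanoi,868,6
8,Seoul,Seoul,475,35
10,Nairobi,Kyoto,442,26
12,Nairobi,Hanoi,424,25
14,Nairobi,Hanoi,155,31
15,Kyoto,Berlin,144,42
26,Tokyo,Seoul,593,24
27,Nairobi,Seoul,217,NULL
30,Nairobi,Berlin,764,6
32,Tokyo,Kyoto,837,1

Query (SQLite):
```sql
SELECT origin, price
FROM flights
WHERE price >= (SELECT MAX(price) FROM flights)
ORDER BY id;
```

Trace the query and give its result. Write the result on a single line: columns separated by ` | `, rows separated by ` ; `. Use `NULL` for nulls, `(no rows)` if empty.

Kyoto | 868

Scalar subquery: MAX(price) over all flights rows = 868.
Keep rows where price >= that value.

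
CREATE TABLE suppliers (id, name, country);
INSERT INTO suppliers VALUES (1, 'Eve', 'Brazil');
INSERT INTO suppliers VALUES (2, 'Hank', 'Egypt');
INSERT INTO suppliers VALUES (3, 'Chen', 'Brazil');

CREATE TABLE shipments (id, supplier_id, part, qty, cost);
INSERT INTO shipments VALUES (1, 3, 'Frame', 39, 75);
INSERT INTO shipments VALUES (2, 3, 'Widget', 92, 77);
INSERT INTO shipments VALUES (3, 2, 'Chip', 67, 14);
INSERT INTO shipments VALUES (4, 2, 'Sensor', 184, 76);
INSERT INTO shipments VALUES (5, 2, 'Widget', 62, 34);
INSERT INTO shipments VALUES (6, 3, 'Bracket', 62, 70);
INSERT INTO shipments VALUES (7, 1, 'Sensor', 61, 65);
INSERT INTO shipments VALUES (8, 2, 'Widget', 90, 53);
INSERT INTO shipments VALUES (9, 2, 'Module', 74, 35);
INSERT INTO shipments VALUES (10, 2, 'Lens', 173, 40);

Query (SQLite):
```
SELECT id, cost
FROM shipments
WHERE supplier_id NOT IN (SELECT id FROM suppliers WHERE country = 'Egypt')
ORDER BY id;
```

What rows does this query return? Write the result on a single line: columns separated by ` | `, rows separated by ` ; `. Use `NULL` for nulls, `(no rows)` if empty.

Inner query: suppliers.id where country = 'Egypt'.
Outer: keep shipments rows whose supplier_id is not in that set.
Inner query → {2}

1 | 75 ; 2 | 77 ; 6 | 70 ; 7 | 65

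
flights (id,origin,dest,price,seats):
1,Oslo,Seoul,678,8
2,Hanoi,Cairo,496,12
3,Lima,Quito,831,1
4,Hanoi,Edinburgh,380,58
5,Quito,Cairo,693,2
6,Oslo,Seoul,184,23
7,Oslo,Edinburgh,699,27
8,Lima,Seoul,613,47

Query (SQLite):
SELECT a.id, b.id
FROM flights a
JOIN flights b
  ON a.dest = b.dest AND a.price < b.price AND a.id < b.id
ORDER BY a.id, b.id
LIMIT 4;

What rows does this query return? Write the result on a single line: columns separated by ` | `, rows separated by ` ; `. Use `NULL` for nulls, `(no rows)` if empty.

Pairs (a,b) with same dest, a.price < b.price, a.id < b.id.
dest groups: Cairo:{2,5} Edinburgh:{4,7} Quito:{3} Seoul:{1,6,8}
Ordered by (a.id, b.id); first 4.

2 | 5 ; 4 | 7 ; 6 | 8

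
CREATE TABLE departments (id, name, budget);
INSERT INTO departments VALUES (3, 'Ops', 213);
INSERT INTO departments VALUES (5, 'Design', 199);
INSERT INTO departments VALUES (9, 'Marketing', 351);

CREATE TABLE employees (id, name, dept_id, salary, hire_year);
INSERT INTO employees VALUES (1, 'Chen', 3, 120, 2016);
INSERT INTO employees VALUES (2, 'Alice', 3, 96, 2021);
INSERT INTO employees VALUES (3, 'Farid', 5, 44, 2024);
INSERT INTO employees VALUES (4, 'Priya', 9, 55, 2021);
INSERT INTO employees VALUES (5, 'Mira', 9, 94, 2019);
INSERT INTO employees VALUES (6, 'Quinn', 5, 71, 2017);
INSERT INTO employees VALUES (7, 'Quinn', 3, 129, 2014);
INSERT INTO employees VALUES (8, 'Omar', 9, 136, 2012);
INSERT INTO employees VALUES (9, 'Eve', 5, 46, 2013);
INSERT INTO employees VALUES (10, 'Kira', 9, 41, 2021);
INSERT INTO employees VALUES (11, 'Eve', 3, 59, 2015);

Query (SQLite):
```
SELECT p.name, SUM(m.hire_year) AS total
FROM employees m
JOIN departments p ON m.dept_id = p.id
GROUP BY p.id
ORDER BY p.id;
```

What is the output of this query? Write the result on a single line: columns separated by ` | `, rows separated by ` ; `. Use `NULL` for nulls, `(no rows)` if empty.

Join each employees row to its departments via dept_id.
Group joined rows by departments.id; compute SUM(m.hire_year) per group.
  3: ids {1, 2, 7, 11} → SUM(m.hire_year)=8066
  5: ids {3, 6, 9} → SUM(m.hire_year)=6054
  9: ids {4, 5, 8, 10} → SUM(m.hire_year)=8073

Ops | 8066 ; Design | 6054 ; Marketing | 8073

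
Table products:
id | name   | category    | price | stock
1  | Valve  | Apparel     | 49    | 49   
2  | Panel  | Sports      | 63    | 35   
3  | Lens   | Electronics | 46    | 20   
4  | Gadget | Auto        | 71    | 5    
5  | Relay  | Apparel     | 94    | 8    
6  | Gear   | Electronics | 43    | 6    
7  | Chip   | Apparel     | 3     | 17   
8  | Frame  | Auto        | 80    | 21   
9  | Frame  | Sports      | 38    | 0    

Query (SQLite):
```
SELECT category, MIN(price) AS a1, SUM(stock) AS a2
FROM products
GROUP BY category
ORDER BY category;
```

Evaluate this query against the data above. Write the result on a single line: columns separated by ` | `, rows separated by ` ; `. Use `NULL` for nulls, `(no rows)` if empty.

Group products by category.
Per group compute: MIN(price), SUM(stock).
  Apparel: ids {1, 5, 7} → MIN(price)=3, SUM(stock)=74
  Auto: ids {4, 8} → MIN(price)=71, SUM(stock)=26
  Electronics: ids {3, 6} → MIN(price)=43, SUM(stock)=26
  Sports: ids {2, 9} → MIN(price)=38, SUM(stock)=35

Apparel | 3 | 74 ; Auto | 71 | 26 ; Electronics | 43 | 26 ; Sports | 38 | 35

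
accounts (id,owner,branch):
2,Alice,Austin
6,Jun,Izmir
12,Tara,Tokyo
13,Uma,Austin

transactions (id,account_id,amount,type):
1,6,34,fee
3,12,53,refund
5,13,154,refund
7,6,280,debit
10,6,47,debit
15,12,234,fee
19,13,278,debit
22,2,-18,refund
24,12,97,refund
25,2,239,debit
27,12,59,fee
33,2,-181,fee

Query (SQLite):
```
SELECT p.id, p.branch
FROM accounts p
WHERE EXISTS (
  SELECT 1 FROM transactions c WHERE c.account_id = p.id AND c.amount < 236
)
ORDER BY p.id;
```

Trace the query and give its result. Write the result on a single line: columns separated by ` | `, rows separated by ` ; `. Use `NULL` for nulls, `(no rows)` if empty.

For each accounts row, check whether any transactions with matching account_id has amount < 236.
Keep rows where that is true.

2 | Austin ; 6 | Izmir ; 12 | Tokyo ; 13 | Austin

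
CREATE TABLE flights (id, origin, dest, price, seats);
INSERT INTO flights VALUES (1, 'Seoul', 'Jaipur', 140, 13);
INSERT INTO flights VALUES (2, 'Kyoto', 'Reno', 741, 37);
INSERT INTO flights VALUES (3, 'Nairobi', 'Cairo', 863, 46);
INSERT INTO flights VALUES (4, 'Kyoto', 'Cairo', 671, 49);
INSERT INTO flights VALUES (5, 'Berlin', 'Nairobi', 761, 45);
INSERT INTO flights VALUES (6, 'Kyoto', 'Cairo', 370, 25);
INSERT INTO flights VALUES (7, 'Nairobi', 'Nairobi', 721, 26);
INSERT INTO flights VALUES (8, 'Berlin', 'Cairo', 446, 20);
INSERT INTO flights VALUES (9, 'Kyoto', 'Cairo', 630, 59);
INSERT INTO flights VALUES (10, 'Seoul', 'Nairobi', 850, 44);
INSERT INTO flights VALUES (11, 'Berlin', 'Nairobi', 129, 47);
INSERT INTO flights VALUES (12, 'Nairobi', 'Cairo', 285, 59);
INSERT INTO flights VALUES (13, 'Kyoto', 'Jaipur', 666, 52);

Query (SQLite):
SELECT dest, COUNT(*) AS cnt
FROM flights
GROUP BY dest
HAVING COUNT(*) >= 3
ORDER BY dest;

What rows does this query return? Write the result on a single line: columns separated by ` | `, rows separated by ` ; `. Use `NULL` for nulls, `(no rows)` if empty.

Partition flights by dest; compute COUNT(*) within each group.
HAVING: keep groups with count ≥ 3.
  Cairo: ids {3, 4, 6, 8, 9, 12} → COUNT(*)=6
  Jaipur: ids {1, 13} → COUNT(*)=2
  Nairobi: ids {5, 7, 10, 11} → COUNT(*)=4
  Reno: ids {2} → COUNT(*)=1

Cairo | 6 ; Nairobi | 4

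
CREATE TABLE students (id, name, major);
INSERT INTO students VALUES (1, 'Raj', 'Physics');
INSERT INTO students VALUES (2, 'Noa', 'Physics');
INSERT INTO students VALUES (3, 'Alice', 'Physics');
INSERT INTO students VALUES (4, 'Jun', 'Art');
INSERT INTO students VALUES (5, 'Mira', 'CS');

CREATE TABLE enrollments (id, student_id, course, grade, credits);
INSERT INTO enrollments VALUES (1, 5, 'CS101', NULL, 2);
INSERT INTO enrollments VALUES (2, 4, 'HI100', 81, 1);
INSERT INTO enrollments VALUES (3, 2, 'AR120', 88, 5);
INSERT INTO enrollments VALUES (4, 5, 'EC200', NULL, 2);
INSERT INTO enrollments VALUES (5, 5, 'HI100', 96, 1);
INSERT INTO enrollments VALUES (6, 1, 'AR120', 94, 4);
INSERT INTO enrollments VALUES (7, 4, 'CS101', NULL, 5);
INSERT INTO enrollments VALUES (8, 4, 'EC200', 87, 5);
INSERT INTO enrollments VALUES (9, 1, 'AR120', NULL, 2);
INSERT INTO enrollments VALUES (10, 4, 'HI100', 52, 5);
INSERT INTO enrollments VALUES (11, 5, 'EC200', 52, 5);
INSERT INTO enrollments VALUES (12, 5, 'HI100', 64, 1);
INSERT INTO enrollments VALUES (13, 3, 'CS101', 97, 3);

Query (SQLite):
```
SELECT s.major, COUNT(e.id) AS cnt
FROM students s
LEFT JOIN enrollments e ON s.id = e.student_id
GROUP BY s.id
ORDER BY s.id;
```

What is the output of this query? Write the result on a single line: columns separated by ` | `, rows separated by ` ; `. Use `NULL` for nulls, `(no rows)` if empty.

Physics | 2 ; Physics | 1 ; Physics | 1 ; Art | 4 ; CS | 5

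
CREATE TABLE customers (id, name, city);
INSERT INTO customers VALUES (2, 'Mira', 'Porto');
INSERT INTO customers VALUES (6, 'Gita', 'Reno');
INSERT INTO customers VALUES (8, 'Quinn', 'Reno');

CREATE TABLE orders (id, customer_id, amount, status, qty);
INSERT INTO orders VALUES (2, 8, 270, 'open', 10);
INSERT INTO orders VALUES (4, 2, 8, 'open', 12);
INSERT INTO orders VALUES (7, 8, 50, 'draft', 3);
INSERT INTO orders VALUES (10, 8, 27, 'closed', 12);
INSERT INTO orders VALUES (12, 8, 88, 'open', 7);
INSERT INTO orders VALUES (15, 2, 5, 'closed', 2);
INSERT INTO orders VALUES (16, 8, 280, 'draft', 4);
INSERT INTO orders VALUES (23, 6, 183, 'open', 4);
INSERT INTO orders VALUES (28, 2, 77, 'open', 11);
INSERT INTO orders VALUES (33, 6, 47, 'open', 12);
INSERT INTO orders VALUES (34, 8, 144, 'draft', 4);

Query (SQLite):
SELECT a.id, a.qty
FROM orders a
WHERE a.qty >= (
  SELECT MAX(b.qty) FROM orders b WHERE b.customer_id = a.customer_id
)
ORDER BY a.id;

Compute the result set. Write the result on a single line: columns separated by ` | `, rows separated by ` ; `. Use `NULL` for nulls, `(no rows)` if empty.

4 | 12 ; 10 | 12 ; 33 | 12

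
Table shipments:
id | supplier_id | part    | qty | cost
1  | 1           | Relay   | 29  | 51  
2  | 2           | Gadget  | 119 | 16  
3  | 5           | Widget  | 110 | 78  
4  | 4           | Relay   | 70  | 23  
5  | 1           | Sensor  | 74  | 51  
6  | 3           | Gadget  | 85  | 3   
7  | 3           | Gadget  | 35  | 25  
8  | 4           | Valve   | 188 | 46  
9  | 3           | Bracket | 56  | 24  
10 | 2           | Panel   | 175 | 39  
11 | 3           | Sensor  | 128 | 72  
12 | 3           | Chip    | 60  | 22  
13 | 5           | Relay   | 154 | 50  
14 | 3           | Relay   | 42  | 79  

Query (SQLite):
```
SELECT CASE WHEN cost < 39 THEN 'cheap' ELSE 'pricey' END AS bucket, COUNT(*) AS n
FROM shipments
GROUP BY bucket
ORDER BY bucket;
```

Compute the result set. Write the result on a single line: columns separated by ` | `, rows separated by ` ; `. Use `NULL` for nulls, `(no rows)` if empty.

Bucket rows by cost < 39 → 'cheap' else 'pricey'; count each bucket.

cheap | 6 ; pricey | 8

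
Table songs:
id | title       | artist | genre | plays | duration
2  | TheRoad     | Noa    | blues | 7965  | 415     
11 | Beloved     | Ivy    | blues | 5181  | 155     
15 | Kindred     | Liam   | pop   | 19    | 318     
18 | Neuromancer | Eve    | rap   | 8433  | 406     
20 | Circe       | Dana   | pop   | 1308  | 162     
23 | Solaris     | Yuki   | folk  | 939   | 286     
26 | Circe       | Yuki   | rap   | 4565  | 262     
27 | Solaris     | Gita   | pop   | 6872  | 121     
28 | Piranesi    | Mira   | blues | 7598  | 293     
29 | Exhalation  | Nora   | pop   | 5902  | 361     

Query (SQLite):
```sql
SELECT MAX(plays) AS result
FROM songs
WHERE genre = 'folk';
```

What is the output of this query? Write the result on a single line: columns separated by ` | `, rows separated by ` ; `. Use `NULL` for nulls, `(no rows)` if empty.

939

Rows where genre='folk' → plays values: [939].
MAX of non-NULL values = 939.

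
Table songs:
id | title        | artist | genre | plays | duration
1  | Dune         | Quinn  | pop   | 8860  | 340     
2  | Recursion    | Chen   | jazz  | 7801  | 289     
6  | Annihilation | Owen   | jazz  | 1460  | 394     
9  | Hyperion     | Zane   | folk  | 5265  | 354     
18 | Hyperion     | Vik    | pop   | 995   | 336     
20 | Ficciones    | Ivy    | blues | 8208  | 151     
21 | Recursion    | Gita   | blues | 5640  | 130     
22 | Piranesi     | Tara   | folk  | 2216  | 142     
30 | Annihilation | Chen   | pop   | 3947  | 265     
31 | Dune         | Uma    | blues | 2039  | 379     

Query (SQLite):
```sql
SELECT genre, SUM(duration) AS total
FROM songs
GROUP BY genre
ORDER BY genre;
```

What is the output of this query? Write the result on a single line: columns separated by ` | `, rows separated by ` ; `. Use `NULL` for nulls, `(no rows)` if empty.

Partition songs by genre; compute SUM(duration) within each group.
  blues: ids {20, 21, 31} → SUM(duration)=660
  folk: ids {9, 22} → SUM(duration)=496
  jazz: ids {2, 6} → SUM(duration)=683
  pop: ids {1, 18, 30} → SUM(duration)=941

blues | 660 ; folk | 496 ; jazz | 683 ; pop | 941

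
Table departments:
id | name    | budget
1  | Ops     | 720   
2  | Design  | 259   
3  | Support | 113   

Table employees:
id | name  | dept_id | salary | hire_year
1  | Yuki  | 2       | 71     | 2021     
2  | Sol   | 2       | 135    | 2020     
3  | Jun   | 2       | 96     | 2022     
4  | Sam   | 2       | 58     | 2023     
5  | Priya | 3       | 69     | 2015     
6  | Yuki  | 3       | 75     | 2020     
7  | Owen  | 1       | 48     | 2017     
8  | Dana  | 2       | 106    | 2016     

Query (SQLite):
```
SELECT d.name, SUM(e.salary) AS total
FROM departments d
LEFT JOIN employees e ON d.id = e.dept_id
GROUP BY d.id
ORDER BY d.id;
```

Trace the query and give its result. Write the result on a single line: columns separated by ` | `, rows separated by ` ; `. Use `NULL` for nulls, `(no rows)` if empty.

Ops | 48 ; Design | 466 ; Support | 144

LEFT JOIN keeps every departments row; unmatched ones get NULL for employees columns.
Group by departments.id and compute SUM(e.salary). SUM over an all-NULL group is NULL.
  1: ids {7} → SUM(e.salary)=48
  2: ids {1, 2, 3, 4, 8} → SUM(e.salary)=466
  3: ids {5, 6} → SUM(e.salary)=144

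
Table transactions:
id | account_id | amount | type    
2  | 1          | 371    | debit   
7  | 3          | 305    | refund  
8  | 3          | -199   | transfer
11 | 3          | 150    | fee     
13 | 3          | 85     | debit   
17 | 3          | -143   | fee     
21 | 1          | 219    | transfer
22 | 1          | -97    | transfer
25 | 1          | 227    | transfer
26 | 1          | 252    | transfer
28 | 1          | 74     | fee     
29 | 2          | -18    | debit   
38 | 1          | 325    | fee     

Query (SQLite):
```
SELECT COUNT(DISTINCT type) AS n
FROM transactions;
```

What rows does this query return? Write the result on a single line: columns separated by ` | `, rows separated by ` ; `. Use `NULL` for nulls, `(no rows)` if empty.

4

Count distinct non-NULL type values.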